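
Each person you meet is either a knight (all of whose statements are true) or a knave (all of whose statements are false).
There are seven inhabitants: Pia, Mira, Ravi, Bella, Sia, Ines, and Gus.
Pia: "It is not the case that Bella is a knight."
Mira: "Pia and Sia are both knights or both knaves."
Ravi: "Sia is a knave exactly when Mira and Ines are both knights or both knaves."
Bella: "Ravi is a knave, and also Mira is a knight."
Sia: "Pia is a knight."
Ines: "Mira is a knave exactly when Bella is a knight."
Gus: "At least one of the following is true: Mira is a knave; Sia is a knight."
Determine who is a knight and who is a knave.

Pia is a knave, Mira is a knight, Ravi is a knave, Bella is a knight, Sia is a knave, Ines is a knave, and Gus is a knave.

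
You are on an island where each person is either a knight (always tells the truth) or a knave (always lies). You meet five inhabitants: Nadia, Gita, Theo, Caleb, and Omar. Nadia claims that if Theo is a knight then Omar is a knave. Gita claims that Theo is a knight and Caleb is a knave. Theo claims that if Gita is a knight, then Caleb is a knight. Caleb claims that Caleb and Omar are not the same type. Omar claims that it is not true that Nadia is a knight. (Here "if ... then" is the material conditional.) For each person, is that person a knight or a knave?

Knights: Nadia, Theo, and Caleb. Knaves: Gita and Omar.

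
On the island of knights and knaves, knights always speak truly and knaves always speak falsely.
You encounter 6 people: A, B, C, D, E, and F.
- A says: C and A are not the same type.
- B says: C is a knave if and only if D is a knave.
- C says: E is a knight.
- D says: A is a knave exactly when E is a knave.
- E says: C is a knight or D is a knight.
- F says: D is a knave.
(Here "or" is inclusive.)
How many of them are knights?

3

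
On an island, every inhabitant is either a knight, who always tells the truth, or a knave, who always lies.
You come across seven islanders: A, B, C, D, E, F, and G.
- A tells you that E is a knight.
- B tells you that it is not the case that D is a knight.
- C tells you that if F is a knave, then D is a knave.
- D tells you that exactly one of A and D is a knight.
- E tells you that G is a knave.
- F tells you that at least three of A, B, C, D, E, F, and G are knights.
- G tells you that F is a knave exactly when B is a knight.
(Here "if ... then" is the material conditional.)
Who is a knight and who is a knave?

A is a knave; "E is a knight" is False, as required.
B is a knave, so "it is not the case that D is a knight" must be False — and it is.
C (knight): "if F is a knave, then D is a knave" — True. ✓
D is a knight, and the claim "exactly one of A and D is a knight" is indeed True.
E is a knave, so "G is a knave" must be False — and it is.
As a knight, F's statement "at least three of A, B, C, D, E, F, and G are knights" should be True; it is.
G is a knight; "F is a knave exactly when B is a knight" is True, as required.

A is a knave, B is a knave, C is a knight, D is a knight, E is a knave, F is a knight, and G is a knight.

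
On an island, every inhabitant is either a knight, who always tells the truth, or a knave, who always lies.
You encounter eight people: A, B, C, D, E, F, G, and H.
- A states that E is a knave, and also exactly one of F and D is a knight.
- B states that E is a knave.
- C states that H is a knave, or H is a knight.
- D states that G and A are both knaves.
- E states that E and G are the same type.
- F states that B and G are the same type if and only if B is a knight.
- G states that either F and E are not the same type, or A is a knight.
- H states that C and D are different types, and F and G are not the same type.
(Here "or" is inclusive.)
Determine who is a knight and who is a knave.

A is a knight, B is a knight, C is a knight, D is a knave, E is a knave, F is a knight, G is a knight, and H is a knave.

A is a knight, so "E is a knave, and also exactly one of F and D is a knight" must be true — and it is.
B (knight): "E is a knave" — true. ✓
Since C is a knight, "H is a knave, or H is a knight" needs to be true, which holds.
D is a knave, and the claim "G and A are both knaves" is indeed False.
E is a knave, and the claim "E and G are the same type" is indeed False.
Since F is a knight, "B and G are the same type if and only if B is a knight" needs to be true, which holds.
G (knight): "either F and E are not the same type, or A is a knight" — true. ✓
H is a knave; "C and D are different types, and F and G are not the same type" is False, as required.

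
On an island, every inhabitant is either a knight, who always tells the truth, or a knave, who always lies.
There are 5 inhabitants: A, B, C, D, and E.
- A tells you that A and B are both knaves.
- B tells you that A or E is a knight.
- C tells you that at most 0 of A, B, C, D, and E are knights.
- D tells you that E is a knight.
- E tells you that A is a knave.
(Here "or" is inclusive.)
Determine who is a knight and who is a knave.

A is a knave, B is a knight, C is a knave, D is a knight, and E is a knight.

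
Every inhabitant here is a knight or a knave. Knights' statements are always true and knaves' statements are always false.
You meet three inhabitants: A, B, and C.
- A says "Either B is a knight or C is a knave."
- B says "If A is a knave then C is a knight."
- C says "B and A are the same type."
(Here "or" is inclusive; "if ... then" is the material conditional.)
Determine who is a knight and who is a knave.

A is a knight, and the claim "either B is a knight or C is a knave" is indeed true.
B (knight): "if A is a knave then C is a knight" — true. ✓
Since C is a knight, "B and A are the same type" needs to be true, which holds.

A is a knight, B is a knight, and C is a knight.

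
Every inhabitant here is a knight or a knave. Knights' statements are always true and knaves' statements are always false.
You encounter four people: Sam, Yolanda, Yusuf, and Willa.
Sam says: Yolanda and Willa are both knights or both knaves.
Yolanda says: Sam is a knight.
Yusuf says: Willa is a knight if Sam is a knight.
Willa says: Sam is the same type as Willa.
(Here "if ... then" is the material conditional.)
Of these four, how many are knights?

4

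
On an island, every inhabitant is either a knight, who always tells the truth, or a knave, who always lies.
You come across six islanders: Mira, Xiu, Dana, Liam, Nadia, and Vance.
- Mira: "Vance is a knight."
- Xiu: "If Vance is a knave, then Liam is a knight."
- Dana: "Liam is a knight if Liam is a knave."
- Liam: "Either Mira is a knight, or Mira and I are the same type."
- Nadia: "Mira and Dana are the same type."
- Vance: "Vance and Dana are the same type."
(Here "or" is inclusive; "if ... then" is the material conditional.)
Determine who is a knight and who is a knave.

Mira is a knight, Xiu is a knight, Dana is a knight, Liam is a knight, Nadia is a knight, and Vance is a knight.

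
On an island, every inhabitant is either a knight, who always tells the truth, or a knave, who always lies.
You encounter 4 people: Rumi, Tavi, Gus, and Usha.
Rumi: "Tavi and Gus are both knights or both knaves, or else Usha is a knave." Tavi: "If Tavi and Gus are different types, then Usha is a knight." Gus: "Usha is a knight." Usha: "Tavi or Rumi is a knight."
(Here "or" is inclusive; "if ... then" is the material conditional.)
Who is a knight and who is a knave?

Rumi is a knight, and the claim "Tavi and Gus are both knights or both knaves, or else Usha is a knave" is indeed true.
As a knight, Tavi's statement "if Tavi and Gus are different types, then Usha is a knight" should be true; it is.
Since Gus is a knight, "Usha is a knight" needs to be true, which holds.
Usha is a knight; "Tavi or Rumi is a knight" is true, as required.

Rumi is a knight, Tavi is a knight, Gus is a knight, and Usha is a knight.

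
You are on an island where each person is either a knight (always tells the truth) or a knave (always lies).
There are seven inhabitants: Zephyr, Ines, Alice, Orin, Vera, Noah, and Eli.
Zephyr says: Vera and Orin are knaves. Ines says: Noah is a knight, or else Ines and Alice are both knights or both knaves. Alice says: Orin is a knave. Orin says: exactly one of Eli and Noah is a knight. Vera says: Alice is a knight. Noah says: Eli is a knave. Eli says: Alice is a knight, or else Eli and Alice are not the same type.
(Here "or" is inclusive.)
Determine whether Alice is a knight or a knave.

Consistent assignments: {Zephyr=knave, Ines=knight, Alice=knave, Orin=knight, Vera=knave, Noah=knight, Eli=knave}
In every consistent assignment, Alice is a knave.

Alice is a knave.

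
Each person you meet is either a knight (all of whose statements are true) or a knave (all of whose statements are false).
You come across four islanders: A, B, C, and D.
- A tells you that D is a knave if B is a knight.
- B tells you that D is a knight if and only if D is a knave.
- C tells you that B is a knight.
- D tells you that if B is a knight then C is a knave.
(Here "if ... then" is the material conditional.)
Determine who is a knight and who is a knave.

A is a knight, B is a knave, C is a knave, and D is a knight.

A is a knight; "D is a knave if B is a knight" is True, as required.
B is a knave; "D is a knight if and only if D is a knave" is false, as required.
C is a knave, so "B is a knight" must be false — and it is.
D (knight): "if B is a knight then C is a knave" — True. ✓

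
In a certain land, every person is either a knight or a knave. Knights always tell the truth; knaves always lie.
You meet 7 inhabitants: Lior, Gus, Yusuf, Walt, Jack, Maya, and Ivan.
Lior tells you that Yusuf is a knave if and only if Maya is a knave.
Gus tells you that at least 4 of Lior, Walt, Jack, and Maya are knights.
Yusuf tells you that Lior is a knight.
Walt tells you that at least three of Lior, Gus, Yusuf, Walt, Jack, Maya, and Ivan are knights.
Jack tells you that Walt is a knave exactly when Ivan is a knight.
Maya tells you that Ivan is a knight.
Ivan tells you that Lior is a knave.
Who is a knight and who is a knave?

Knights: Walt, Maya, and Ivan. Knaves: Lior, Gus, Yusuf, and Jack.

Lior is a knave, so "Yusuf is a knave if and only if Maya is a knave" must be false — and it is.
Gus is a knave, so "at least 4 of Lior, Walt, Jack, and Maya are knights" must be false — and it is.
Yusuf is a knave, so "Lior is a knight" must be false — and it is.
Since Walt is a knight, "at least three of Lior, Gus, Yusuf, Walt, Jack, Maya, and Ivan are knights" needs to be True, which holds.
As a knave, Jack's statement "Walt is a knave exactly when Ivan is a knight" should be false; it is.
As a knight, Maya's statement "Ivan is a knight" should be True; it is.
Ivan is a knight, and the claim "Lior is a knave" is indeed True.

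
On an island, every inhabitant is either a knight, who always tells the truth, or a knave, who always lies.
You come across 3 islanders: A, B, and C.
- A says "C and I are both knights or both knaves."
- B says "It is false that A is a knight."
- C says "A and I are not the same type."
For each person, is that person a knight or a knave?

A is a knave, B is a knight, and C is a knight.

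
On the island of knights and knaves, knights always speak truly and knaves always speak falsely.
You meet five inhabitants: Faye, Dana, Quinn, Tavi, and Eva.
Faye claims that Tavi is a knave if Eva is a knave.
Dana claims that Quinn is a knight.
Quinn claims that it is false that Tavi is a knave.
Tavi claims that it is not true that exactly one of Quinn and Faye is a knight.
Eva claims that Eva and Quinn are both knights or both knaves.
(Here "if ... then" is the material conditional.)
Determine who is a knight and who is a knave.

Faye is a knight, so "Tavi is a knave if Eva is a knave" must be true — and it is.
As a knight, Dana's statement "Quinn is a knight" should be true; it is.
Quinn is a knight, and the claim "it is false that Tavi is a knave" is indeed true.
As a knight, Tavi's statement "it is not true that exactly one of Quinn and Faye is a knight" should be true; it is.
Eva (knight): "Eva and Quinn are both knights or both knaves" — true. ✓

Faye is a knight, Dana is a knight, Quinn is a knight, Tavi is a knight, and Eva is a knight.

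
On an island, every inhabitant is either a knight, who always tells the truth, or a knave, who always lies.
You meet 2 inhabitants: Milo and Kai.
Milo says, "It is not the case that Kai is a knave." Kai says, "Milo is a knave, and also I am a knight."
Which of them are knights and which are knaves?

Since Milo is a knave, "it is not the case that Kai is a knave" needs to be false, which holds.
Kai is a knave, and the claim "Milo is a knave, and also I am a knight" is indeed false.

Milo is a knave and Kai is a knave.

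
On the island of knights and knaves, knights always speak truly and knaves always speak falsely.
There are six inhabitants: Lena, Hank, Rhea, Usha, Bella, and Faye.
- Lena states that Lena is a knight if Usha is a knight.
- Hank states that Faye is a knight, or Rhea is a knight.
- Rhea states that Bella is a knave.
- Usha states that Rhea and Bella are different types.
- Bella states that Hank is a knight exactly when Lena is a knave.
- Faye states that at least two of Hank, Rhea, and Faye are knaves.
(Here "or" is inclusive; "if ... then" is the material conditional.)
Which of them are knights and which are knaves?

Lena (knight): "Lena is a knight if Usha is a knight" — true. ✓
Hank (knight): "Faye is a knight, or Rhea is a knight" — true. ✓
As a knight, Rhea's statement "Bella is a knave" should be true; it is.
Usha is a knight, and the claim "Rhea and Bella are different types" is indeed true.
Bella is a knave, so "Hank is a knight exactly when Lena is a knave" must be False — and it is.
Faye is a knave, and the claim "at least two of Hank, Rhea, and Faye are knaves" is indeed False.

Lena is a knight, Hank is a knight, Rhea is a knight, Usha is a knight, Bella is a knave, and Faye is a knave.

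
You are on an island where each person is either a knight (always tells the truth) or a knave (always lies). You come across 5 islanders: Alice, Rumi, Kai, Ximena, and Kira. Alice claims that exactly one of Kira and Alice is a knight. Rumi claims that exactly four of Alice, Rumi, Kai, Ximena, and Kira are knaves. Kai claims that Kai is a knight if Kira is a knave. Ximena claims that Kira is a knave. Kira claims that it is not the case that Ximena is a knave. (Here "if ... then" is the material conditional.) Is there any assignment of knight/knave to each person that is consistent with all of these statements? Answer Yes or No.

No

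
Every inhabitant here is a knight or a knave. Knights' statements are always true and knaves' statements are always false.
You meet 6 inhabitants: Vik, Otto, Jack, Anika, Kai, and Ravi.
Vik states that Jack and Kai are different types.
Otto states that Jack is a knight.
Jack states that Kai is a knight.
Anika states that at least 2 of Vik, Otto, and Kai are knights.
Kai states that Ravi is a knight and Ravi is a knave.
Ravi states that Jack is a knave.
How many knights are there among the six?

The unique consistent assignment is Vik=knave, Otto=knave, Jack=knave, Anika=knave, Kai=knave, Ravi=knight.
That has 1 knight.

1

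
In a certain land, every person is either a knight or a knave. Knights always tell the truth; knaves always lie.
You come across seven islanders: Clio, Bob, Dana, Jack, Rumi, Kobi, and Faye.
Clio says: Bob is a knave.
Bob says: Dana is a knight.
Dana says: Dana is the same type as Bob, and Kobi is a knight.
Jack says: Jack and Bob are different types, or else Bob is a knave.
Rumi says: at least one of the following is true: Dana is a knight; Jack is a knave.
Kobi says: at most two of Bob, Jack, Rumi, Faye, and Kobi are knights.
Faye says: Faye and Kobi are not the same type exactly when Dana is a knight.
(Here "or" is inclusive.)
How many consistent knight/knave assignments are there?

0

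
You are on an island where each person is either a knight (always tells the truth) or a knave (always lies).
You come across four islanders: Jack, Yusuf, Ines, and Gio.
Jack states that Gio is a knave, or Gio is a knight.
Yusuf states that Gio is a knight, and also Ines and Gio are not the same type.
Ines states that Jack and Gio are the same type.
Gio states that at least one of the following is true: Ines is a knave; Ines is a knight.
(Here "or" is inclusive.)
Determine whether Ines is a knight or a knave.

Consistent assignments: {Jack=knight, Yusuf=knave, Ines=knight, Gio=knight}
In every consistent assignment, Ines is a knight.

Ines is a knight.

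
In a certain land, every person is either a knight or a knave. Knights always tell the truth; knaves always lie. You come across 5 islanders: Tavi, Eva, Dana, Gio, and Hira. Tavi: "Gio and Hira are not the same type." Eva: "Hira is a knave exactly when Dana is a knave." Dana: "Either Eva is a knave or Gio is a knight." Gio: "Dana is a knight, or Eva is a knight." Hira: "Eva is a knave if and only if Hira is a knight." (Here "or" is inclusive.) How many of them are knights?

3

The unique consistent assignment is Tavi=knight, Eva=knave, Dana=knight, Gio=knight, Hira=knave.
That has 3 knights.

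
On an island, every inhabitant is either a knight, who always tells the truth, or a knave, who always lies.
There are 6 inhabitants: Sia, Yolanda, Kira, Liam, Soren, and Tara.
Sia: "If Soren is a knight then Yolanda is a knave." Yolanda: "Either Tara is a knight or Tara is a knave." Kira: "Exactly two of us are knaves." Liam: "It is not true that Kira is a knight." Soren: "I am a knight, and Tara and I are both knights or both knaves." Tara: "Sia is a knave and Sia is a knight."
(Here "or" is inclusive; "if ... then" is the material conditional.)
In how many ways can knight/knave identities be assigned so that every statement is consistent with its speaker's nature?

1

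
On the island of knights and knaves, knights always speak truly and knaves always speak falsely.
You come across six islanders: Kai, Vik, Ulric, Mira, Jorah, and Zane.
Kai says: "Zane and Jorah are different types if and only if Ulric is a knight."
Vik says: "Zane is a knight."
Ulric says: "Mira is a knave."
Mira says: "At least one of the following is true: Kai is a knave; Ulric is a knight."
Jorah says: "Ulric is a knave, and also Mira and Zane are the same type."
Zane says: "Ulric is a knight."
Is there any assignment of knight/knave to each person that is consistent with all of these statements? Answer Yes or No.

No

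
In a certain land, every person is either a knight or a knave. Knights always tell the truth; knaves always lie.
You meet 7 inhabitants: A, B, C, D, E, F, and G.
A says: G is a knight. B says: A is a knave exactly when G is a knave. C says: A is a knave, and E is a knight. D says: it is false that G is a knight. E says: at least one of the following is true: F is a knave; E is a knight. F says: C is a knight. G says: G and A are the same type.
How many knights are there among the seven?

4

The unique consistent assignment is A=knight, B=knight, C=knave, D=knave, E=knight, F=knave, G=knight.
That has 4 knights.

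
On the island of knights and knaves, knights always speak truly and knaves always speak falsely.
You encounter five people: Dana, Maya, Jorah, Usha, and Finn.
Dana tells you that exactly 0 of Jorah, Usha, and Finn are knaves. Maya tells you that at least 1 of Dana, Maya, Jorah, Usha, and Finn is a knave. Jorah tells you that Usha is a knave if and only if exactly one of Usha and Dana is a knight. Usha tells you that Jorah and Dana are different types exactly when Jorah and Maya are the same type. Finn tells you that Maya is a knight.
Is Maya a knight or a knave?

Maya is a knight.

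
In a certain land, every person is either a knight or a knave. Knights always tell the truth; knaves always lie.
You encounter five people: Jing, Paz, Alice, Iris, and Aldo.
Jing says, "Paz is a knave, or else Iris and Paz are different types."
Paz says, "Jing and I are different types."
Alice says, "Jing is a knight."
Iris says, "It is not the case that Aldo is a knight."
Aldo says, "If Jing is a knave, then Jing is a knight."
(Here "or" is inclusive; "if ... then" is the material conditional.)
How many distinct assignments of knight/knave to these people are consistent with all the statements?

1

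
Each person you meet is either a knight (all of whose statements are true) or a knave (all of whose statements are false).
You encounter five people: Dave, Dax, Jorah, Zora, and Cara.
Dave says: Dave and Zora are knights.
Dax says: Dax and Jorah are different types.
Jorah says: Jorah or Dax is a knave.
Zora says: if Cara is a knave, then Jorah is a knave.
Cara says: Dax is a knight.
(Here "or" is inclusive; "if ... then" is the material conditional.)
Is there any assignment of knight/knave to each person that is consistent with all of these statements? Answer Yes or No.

No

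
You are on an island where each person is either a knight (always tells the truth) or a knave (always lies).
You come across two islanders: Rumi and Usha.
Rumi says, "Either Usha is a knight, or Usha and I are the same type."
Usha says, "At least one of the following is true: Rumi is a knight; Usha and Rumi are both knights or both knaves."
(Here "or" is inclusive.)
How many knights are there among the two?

2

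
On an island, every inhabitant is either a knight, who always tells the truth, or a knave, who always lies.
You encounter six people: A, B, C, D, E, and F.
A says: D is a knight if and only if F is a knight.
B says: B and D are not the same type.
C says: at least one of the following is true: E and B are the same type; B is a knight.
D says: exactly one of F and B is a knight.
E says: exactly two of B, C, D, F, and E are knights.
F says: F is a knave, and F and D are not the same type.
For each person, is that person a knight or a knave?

A is a knight, B is a knave, C is a knight, D is a knave, E is a knave, and F is a knave.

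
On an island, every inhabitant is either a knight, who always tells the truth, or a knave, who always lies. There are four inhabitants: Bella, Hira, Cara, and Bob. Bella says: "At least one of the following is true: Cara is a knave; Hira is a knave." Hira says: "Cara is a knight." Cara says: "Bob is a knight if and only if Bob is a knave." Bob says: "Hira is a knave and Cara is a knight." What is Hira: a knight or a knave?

Hira is a knave.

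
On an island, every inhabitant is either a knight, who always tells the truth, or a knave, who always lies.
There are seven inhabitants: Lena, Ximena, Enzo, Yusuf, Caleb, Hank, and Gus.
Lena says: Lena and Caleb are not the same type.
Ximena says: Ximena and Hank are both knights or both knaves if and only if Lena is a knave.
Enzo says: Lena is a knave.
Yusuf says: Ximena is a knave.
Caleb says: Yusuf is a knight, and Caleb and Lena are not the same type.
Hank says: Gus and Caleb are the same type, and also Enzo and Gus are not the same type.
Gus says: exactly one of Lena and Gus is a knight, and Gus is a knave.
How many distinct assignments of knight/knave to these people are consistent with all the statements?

2

Consistent assignments:
  Lena=knave, Ximena=knight, Enzo=knight, Yusuf=knave, Caleb=knave, Hank=knight, Gus=knave
  Lena=knave, Ximena=knave, Enzo=knight, Yusuf=knight, Caleb=knave, Hank=knight, Gus=knave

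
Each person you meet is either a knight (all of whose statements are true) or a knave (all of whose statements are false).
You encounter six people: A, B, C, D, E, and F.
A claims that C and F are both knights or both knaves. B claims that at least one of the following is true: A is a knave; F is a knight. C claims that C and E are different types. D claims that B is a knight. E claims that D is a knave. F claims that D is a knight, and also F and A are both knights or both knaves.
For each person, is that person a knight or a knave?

A is a knight, B is a knight, C is a knight, D is a knight, E is a knave, and F is a knight.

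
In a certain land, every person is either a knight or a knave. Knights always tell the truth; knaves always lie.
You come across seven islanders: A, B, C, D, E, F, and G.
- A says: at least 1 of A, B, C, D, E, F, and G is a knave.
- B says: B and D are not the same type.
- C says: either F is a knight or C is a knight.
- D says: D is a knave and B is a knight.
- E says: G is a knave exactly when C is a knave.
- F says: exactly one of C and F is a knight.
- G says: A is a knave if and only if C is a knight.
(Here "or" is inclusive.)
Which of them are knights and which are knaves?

A is a knight; "at least 1 of A, B, C, D, E, F, and G is a knave" is true, as required.
B is a knave; "B and D are not the same type" is False, as required.
C (knave): "either F is a knight or C is a knight" — False. ✓
As a knave, D's statement "D is a knave and B is a knight" should be False; it is.
E is a knave; "G is a knave exactly when C is a knave" is False, as required.
Since F is a knave, "exactly one of C and F is a knight" needs to be False, which holds.
Since G is a knight, "A is a knave if and only if C is a knight" needs to be true, which holds.

Knights: A and G. Knaves: B, C, D, E, and F.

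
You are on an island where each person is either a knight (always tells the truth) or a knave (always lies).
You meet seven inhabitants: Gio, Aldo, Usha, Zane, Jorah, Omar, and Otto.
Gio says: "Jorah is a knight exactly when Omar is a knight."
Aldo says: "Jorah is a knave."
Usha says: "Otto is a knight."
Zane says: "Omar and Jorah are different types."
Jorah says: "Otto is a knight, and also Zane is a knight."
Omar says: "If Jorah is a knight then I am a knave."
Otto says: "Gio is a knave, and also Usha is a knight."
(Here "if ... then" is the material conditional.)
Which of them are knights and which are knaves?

Gio is a knave, so "Jorah is a knight exactly when Omar is a knight" must be false — and it is.
Aldo (knight): "Jorah is a knave" — True. ✓
Since Usha is a knave, "Otto is a knight" needs to be false, which holds.
Zane (knight): "Omar and Jorah are different types" — True. ✓
Jorah is a knave, so "Otto is a knight, and also Zane is a knight" must be false — and it is.
Omar is a knight, so "if Jorah is a knight then I am a knave" must be True — and it is.
Otto is a knave, and the claim "Gio is a knave, and also Usha is a knight" is indeed false.

Gio is a knave, Aldo is a knight, Usha is a knave, Zane is a knight, Jorah is a knave, Omar is a knight, and Otto is a knave.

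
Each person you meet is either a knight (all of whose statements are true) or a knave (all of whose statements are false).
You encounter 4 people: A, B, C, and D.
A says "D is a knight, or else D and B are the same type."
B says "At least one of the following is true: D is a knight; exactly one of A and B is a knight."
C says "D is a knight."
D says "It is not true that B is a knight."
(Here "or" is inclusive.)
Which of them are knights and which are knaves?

Knights: B. Knaves: A, C, and D.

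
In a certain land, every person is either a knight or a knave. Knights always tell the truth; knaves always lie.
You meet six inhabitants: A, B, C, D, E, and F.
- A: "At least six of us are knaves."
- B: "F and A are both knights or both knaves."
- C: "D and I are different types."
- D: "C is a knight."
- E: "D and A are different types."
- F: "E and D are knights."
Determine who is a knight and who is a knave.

A is a knave, B is a knight, C is a knave, D is a knave, E is a knave, and F is a knave.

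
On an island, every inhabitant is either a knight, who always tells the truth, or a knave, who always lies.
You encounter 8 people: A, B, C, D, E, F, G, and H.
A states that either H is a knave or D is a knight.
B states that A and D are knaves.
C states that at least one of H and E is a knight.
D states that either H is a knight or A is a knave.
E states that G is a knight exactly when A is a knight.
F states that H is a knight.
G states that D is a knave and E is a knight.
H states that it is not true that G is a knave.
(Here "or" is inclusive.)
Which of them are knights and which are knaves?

As a knight, A's statement "either H is a knave or D is a knight" should be True; it is.
As a knave, B's statement "A and D are knaves" should be False; it is.
C is a knave, so "at least one of H and E is a knight" must be False — and it is.
D is a knave, so "either H is a knight or A is a knave" must be False — and it is.
E is a knave, so "G is a knight exactly when A is a knight" must be False — and it is.
F is a knave; "H is a knight" is False, as required.
G is a knave; "D is a knave and E is a knight" is False, as required.
H is a knave, and the claim "it is not true that G is a knave" is indeed False.

Knights: A. Knaves: B, C, D, E, F, G, and H.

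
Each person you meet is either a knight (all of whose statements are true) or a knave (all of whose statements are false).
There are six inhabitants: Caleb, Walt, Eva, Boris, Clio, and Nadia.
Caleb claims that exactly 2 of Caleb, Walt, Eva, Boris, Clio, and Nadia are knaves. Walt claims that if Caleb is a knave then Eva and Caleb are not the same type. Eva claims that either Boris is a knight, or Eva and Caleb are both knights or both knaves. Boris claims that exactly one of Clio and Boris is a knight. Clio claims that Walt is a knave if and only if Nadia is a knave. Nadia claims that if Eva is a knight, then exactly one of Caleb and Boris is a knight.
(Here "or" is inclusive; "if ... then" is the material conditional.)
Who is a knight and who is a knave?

Knights: Caleb, Walt, Eva, and Boris. Knaves: Clio and Nadia.

As a knight, Caleb's statement "exactly 2 of Caleb, Walt, Eva, Boris, Clio, and Nadia are knaves" should be True; it is.
Walt is a knight; "if Caleb is a knave then Eva and Caleb are not the same type" is True, as required.
Eva is a knight, and the claim "either Boris is a knight, or Eva and Caleb are both knights or both knaves" is indeed True.
Boris is a knight, so "exactly one of Clio and Boris is a knight" must be True — and it is.
As a knave, Clio's statement "Walt is a knave if and only if Nadia is a knave" should be false; it is.
Nadia (knave): "if Eva is a knight, then exactly one of Caleb and Boris is a knight" — false. ✓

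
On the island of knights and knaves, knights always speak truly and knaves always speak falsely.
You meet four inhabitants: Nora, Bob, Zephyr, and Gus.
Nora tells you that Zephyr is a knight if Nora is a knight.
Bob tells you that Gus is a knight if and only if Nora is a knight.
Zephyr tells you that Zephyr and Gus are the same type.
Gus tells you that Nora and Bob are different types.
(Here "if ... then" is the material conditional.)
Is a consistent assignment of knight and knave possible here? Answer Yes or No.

No

Checking all 16 assignments, each has at least one speaker whose statement's truth value contradicts their type.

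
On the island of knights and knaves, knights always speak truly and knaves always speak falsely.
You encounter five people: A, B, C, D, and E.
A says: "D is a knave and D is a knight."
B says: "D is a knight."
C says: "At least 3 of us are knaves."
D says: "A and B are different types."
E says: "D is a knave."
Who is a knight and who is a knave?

A is a knave, B is a knave, C is a knight, D is a knave, and E is a knight.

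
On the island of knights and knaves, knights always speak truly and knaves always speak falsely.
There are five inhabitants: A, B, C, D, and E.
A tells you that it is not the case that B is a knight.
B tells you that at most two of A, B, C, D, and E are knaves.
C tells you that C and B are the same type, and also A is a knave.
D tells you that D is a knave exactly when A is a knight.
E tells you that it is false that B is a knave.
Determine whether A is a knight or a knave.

Consistent assignments: {A=knave, B=knight, C=knight, D=knight, E=knight}; {A=knave, B=knight, C=knight, D=knave, E=knight}; {A=knave, B=knight, C=knave, D=knight, E=knight}
In every consistent assignment, A is a knave.

A is a knave.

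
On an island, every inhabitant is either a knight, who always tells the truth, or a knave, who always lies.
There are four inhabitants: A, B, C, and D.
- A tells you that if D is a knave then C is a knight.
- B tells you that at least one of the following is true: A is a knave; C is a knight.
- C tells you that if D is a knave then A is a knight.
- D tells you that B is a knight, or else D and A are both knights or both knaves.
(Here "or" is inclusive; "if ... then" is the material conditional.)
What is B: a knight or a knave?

B is a knight.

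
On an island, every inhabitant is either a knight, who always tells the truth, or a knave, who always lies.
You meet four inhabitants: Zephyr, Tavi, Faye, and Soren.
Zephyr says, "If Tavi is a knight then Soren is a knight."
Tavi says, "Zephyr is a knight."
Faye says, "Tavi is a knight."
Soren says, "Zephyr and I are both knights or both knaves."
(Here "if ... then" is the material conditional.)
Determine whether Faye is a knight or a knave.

Consistent assignments: {Zephyr=knight, Tavi=knight, Faye=knight, Soren=knight}
In every consistent assignment, Faye is a knight.

Faye is a knight.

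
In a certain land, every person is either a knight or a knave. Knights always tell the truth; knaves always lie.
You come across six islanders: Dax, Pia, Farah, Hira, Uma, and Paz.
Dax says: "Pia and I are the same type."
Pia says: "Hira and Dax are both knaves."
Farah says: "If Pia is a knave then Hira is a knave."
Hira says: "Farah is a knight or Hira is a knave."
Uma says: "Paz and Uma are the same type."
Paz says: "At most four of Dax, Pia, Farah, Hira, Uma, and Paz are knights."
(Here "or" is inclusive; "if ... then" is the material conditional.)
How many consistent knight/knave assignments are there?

0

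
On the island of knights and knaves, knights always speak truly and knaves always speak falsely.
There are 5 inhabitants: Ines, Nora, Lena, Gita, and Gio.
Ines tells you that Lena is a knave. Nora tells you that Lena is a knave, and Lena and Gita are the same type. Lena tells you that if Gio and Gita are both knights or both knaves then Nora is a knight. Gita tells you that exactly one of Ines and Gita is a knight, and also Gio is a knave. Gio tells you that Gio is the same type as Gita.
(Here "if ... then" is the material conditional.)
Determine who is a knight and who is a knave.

Suppose Ines is a knight. Then Ines's statement "Lena is a knave" would have to be true. Checking the 16 ways to assign the others, none is consistent with every speaker.
(For instance, with Nora=knave, Lena=knight, Gita=knight, Gio=knave, Ines's claim "Lena is a knave" comes out false where it would need to be true.)
So Ines must be a knave, making "Lena is a knave" false. Taking Ines=knave, Nora=knave, Lena=knight, Gita=knight, Gio=knave, each remaining statement checks out:
  Nora (knave): "Lena is a knave, and Lena and Gita are the same type" — false. ✓
  Lena (knight): "if Gio and Gita are both knights or both knaves then Nora is a knight" — true. ✓
  Gita (knight): "exactly one of Ines and Gita is a knight, and also Gio is a knave" — true. ✓
  Gio (knave): "Gio is the same type as Gita" — false. ✓
This is the unique consistent assignment.

Knights: Lena and Gita. Knaves: Ines, Nora, and Gio.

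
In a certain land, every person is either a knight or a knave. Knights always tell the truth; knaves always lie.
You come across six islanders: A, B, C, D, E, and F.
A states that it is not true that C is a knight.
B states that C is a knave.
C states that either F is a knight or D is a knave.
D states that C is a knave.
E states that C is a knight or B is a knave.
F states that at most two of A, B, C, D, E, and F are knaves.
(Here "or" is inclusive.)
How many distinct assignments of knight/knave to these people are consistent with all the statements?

Consistent assignments:
  A=knight, B=knight, C=knave, D=knight, E=knave, F=knave
  A=knave, B=knave, C=knight, D=knave, E=knight, F=knave

2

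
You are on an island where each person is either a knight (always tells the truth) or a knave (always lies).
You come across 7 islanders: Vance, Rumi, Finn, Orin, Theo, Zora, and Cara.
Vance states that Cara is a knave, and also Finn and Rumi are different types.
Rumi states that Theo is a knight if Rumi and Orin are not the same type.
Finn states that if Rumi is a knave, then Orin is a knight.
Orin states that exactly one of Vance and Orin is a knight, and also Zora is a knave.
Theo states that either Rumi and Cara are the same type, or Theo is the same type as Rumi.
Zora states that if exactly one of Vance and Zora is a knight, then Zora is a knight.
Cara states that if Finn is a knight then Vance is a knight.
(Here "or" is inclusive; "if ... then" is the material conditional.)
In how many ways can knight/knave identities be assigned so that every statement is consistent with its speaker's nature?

1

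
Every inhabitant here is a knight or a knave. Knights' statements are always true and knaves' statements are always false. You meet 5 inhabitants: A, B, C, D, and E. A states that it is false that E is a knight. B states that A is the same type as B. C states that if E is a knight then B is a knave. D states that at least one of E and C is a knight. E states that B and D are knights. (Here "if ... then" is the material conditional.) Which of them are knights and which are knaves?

A is a knight, B is a knave, C is a knight, D is a knight, and E is a knave.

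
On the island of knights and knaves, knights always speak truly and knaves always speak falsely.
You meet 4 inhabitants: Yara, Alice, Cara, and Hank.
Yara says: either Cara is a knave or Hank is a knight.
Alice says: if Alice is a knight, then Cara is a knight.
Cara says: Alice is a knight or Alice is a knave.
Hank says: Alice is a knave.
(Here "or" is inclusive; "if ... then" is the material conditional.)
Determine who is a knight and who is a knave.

Suppose Yara is a knight. Then Yara's statement "either Cara is a knave or Hank is a knight" would have to be true. Checking the 8 ways to assign the others, none is consistent with every speaker.
(For instance, with Alice=knight, Cara=knight, Hank=knave, Yara's claim "either Cara is a knave or Hank is a knight" comes out false where it would need to be true.)
So Yara must be a knave, making "either Cara is a knave or Hank is a knight" false. Taking Yara=knave, Alice=knight, Cara=knight, Hank=knave, each remaining statement checks out:
  Alice (knight): "if Alice is a knight, then Cara is a knight" — true. ✓
  Cara (knight): "Alice is a knight or Alice is a knave" — true. ✓
  Hank (knave): "Alice is a knave" — false. ✓
This is the unique consistent assignment.

Knights: Alice and Cara. Knaves: Yara and Hank.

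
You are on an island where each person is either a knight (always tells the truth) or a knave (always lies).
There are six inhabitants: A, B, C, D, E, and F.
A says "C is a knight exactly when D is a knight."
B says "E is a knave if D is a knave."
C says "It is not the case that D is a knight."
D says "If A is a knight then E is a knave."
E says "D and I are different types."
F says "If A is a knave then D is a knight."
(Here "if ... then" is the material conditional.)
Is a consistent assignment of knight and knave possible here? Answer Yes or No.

No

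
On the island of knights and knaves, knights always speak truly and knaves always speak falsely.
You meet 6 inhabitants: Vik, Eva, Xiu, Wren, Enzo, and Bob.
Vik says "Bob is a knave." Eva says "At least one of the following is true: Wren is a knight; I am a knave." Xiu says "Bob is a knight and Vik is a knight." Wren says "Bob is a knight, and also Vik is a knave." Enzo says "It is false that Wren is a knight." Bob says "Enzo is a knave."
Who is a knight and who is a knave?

Vik is a knave, so "Bob is a knave" must be false — and it is.
Eva is a knight, so "at least one of the following is true: Wren is a knight; I am a knave" must be true — and it is.
Since Xiu is a knave, "Bob is a knight and Vik is a knight" needs to be false, which holds.
Wren is a knight, so "Bob is a knight, and also Vik is a knave" must be true — and it is.
As a knave, Enzo's statement "it is false that Wren is a knight" should be false; it is.
Bob is a knight, so "Enzo is a knave" must be true — and it is.

Vik is a knave, Eva is a knight, Xiu is a knave, Wren is a knight, Enzo is a knave, and Bob is a knight.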